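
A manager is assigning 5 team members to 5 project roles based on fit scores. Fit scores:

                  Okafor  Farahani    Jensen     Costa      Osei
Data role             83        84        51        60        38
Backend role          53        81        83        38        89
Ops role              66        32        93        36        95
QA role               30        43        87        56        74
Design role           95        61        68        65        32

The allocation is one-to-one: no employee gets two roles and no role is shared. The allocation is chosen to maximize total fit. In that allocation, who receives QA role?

Optimal: Okafor→Design role (95 pts), Farahani→Backend role (81 pts), Jensen→QA role (87 pts), Costa→Data role (60 pts), Osei→Ops role (95 pts) — total 95+81+87+60+95 = 418 pts.
Row-greedy (each employee in turn takes its best remaining role) gives 417 pts, worse by 1.
Swapping Osei↔Costa (Osei→Data role 38 pts, Costa→Ops role 36 pts) loses 81.
Every other assignment is strictly worse.
Jensen's own top role is Ops role (93 pts), but forcing Jensen→Ops role and reassigning the rest optimally gives only 417 pts — worse by 1.

Jensen receives QA role.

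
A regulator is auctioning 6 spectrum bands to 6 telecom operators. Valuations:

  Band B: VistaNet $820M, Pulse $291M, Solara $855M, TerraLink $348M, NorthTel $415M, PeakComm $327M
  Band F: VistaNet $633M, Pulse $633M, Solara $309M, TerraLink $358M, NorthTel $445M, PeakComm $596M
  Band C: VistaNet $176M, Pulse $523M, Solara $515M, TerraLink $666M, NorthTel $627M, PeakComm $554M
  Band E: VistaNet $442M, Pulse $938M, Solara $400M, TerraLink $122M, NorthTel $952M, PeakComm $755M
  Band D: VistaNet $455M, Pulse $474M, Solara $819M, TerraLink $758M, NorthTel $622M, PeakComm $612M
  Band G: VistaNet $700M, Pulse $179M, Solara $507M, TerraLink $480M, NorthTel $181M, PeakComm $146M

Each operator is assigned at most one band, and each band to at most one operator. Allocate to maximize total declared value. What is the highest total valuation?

This is the linear assignment problem.
Optimal: VistaNet→Band G ($700M), Pulse→Band E ($938M), Solara→Band B ($855M), TerraLink→Band D ($758M), NorthTel→Band C ($627M), PeakComm→Band F ($596M) — total 700+938+855+758+627+596 = $4474M.
Swapping PeakComm↔VistaNet (PeakComm→Band G $146M, VistaNet→Band F $633M) loses 517.
Every other assignment is strictly worse.

Max total: $4474M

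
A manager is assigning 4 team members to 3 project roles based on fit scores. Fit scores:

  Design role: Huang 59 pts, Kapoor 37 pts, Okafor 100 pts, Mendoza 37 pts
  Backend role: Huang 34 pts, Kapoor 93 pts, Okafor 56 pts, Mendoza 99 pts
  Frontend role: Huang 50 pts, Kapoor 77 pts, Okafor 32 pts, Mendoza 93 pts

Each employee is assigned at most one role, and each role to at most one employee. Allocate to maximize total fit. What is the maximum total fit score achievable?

Maximum total: 286 pts

Optimal: Okafor→Design role (100 pts), Kapoor→Backend role (93 pts), Mendoza→Frontend role (93 pts) — total 100+93+93 = 286 pts.
Column-greedy (each role in turn goes to its best remaining employee) gives 276 pts, worse by 10.
Checked against all permutations: 286 pts is optimal.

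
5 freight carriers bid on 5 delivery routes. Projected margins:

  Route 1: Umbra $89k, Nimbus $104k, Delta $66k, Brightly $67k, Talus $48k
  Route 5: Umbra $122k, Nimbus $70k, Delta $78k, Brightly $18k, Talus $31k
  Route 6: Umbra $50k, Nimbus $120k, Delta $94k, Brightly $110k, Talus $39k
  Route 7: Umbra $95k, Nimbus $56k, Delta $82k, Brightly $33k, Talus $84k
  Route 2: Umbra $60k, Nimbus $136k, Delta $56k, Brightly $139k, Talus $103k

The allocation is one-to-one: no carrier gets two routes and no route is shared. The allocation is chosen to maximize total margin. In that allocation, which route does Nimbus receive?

Optimal: Umbra→Route 5 ($122k), Nimbus→Route 1 ($104k), Delta→Route 6 ($94k), Brightly→Route 2 ($139k), Talus→Route 7 ($84k) — total 122+104+94+139+84 = $543k.
Column-greedy (each route in turn goes to its best remaining carrier) gives $476k, worse by 67.
Swapping Delta↔Brightly (Delta→Route 2 $56k, Brightly→Route 6 $110k) loses 67.
Checked against all permutations: $543k is optimal.
Nimbus's own top route is Route 2 ($136k), but forcing Nimbus→Route 2 and reassigning the rest optimally gives only $518k — worse by 25.

Nimbus receives Route 1.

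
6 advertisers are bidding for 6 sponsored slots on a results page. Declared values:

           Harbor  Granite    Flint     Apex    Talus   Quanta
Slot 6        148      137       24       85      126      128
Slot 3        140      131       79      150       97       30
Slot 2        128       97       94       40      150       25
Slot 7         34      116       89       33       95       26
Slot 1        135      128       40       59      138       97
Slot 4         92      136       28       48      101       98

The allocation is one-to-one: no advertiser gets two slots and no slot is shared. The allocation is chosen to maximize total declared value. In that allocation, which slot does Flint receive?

Flint receives Slot 7.

Optimal: Harbor→Slot 1 ($135), Granite→Slot 4 ($136), Flint→Slot 7 ($89), Apex→Slot 3 ($150), Talus→Slot 2 ($150), Quanta→Slot 6 ($128) — total 135+136+89+150+150+128 = $788.
Max-entry greedy (repeatedly take the single best remaining cell) gives $770, worse by 18.
Flint's own top slot is Slot 2 ($94), but forcing Flint→Slot 2 and reassigning the rest optimally gives only $744 — worse by 44.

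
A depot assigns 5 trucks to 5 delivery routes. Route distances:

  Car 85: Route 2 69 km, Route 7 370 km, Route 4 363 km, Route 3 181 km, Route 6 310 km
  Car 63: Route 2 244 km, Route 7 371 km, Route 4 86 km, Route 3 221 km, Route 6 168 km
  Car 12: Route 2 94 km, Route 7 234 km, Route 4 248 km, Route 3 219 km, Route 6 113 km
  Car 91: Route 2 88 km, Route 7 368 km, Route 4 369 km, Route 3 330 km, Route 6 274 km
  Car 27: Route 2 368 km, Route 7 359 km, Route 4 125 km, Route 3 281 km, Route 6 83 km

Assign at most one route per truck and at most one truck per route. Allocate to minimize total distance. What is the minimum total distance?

Optimal: Car 85→Route 3 (181 km), Car 63→Route 4 (86 km), Car 12→Route 7 (234 km), Car 91→Route 2 (88 km), Car 27→Route 6 (83 km) — total 181+86+234+88+83 = 672 km.
Column-greedy (each route in turn goes to its cheapest remaining truck) gives 944 km, worse by 272.

Min total: 672 km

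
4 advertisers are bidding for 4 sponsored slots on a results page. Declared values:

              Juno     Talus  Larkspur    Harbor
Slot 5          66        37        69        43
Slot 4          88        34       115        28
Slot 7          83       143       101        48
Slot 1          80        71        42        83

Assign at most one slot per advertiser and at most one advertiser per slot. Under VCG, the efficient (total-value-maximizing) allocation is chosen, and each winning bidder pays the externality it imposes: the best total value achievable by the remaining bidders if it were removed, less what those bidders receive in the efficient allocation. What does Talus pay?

Efficient allocation: Juno→Slot 5 ($66), Talus→Slot 7 ($143), Larkspur→Slot 4 ($115), Harbor→Slot 1 ($83); total welfare W = $407.
Talus receives Slot 7 at value $143, so the others get W − 143 = $264.
Without Talus: best allocation of the remaining 3 bidders over all 4 slots is Juno→Slot 7 ($83), Larkspur→Slot 4 ($115), Harbor→Slot 1 ($83), total $281.
VCG payment = (others' best without Talus) − (others' welfare with Talus) = 281 − 264 = $17.

Talus pays $17.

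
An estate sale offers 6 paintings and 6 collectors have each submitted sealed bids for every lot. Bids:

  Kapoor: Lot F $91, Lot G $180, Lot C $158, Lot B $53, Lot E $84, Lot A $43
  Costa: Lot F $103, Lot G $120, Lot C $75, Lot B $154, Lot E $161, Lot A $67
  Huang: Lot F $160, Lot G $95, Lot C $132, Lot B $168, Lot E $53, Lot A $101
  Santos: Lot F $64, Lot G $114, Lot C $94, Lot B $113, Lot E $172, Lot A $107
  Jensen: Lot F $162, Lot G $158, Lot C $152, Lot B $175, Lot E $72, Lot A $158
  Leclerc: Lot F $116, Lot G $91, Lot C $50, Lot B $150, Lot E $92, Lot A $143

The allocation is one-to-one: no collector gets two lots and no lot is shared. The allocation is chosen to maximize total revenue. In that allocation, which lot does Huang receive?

Huang receives Lot F.

This is a one-to-one assignment (maximum-weight bipartite matching).
Optimal: Kapoor→Lot G ($180), Costa→Lot B ($154), Huang→Lot F ($160), Santos→Lot E ($172), Jensen→Lot C ($152), Leclerc→Lot A ($143) — total 180+154+160+172+152+143 = $961.
Huang's own top lot is Lot B ($168), but forcing Huang→Lot B and reassigning the rest optimally gives only $923 — worse by 38.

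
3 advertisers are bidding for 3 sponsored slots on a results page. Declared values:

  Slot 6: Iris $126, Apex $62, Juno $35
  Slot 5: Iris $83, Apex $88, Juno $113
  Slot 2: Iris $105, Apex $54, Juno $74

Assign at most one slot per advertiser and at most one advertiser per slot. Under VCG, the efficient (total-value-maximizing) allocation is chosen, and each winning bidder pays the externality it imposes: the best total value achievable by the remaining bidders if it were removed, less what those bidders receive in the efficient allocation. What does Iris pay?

Efficient allocation: Iris→Slot 6 ($126), Apex→Slot 2 ($54), Juno→Slot 5 ($113); total welfare W = $293.
Iris receives Slot 6 at value $126, so the others get W − 126 = $167.
Without Iris: best allocation of the remaining 2 bidders over all 3 slots is Apex→Slot 6 ($62), Juno→Slot 5 ($113), total $175.
VCG payment = (others' best without Iris) − (others' welfare with Iris) = 175 − 167 = $8.

Iris pays $8.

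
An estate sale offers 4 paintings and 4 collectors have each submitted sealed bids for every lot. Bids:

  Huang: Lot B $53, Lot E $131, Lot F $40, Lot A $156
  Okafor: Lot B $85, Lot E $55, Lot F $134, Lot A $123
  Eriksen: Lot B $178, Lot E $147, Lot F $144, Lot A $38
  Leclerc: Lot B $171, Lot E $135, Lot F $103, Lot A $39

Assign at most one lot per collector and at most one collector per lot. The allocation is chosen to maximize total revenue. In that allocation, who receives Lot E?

Eriksen receives Lot E.

Treat this as an assignment problem: match each collector to one lot.
Optimal: Huang→Lot A ($156), Okafor→Lot F ($134), Eriksen→Lot E ($147), Leclerc→Lot B ($171) — total 156+134+147+171 = $608.
Column-greedy (each lot in turn goes to its best remaining collector) gives $603, worse by 5.
Eriksen's own top lot is Lot B ($178), but forcing Eriksen→Lot B and reassigning the rest optimally gives only $603 — worse by 5.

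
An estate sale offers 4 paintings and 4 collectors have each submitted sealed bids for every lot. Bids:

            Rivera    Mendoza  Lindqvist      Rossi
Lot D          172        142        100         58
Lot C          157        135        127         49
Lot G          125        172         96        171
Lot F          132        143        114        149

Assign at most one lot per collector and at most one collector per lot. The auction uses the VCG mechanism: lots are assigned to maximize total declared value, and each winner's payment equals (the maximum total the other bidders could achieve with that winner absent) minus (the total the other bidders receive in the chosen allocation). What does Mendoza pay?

Efficient allocation: Rivera→Lot D ($172), Mendoza→Lot G ($172), Lindqvist→Lot C ($127), Rossi→Lot F ($149); total welfare W = $620.
Mendoza receives Lot G at value $172, so the others get W − 172 = $448.
Without Mendoza: best allocation of the remaining 3 bidders over all 4 lots is Rivera→Lot D ($172), Lindqvist→Lot C ($127), Rossi→Lot G ($171), total $470.
VCG payment = (others' best without Mendoza) − (others' welfare with Mendoza) = 470 − 448 = $22.

Mendoza pays $22.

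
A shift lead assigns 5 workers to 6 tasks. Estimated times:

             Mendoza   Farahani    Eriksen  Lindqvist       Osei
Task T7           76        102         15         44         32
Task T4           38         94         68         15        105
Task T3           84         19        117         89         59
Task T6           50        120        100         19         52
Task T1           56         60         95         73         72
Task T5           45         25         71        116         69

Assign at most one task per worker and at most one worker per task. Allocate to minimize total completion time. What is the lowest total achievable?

Min total: 146 min

Optimal: Mendoza→Task T5 (45 min), Farahani→Task T3 (19 min), Eriksen→Task T7 (15 min), Lindqvist→Task T4 (15 min), Osei→Task T6 (52 min) — total 45+19+15+15+52 = 146 min.
Column-greedy (each task in turn goes to its cheapest remaining worker) gives 171 min, worse by 25.
Next-best assignment: Mendoza→Task T4, Farahani→Task T5, Eriksen→Task T7, Lindqvist→Task T6, Osei→Task T3 = 156 min.
Every other assignment is strictly worse.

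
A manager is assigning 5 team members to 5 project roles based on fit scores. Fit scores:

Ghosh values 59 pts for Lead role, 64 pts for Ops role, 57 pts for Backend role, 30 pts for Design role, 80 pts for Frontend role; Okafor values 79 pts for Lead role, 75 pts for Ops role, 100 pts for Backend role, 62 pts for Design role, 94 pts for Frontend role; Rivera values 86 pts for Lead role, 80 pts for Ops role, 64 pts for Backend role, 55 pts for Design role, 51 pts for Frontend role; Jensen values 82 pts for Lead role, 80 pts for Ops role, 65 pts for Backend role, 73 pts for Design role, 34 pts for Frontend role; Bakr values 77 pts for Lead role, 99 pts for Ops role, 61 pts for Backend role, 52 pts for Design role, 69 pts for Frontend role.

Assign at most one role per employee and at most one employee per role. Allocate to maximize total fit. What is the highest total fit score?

Optimal: Ghosh→Frontend role (80 pts), Okafor→Backend role (100 pts), Rivera→Lead role (86 pts), Jensen→Design role (73 pts), Bakr→Ops role (99 pts) — total 80+100+86+73+99 = 438 pts.
Row-greedy (each employee in turn takes its best remaining role) gives 398 pts, worse by 40.
Swapping Ghosh↔Bakr (Ghosh→Ops role 64 pts, Bakr→Frontend role 69 pts) loses 46.

Max total: 438 pts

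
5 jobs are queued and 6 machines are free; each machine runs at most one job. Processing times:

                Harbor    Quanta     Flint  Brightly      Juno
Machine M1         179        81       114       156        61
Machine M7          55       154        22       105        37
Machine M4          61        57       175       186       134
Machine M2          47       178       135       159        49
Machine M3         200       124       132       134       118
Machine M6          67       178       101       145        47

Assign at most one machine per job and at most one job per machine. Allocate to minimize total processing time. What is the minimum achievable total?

Min total: 307 min

Treat this as an assignment problem: match each job to one machine.
Optimal: Harbor→Machine M2 (47 min), Quanta→Machine M4 (57 min), Flint→Machine M7 (22 min), Brightly→Machine M3 (134 min), Juno→Machine M6 (47 min) — total 47+57+22+134+47 = 307 min.
Column-greedy (each machine in turn goes to its cheapest remaining job) gives 321 min, worse by 14.
Next-best assignment: Harbor→Machine M2, Quanta→Machine M4, Flint→Machine M7, Brightly→Machine M3, Juno→Machine M1 = 321 min.
Swapping Quanta↔Juno (Quanta→Machine M6 178 min, Juno→Machine M4 134 min) adds 208.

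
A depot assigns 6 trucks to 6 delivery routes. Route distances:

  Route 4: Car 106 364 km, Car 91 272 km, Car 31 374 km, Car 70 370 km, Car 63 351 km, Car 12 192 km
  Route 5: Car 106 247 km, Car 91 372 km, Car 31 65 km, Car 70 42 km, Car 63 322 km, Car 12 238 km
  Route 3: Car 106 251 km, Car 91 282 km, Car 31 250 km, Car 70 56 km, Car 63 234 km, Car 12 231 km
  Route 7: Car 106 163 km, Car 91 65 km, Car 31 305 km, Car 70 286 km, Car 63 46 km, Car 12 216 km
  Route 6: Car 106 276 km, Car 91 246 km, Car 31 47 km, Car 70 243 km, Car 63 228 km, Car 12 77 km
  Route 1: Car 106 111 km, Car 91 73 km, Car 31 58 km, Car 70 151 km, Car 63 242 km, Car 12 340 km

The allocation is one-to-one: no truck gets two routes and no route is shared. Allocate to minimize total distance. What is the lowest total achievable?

Min total: 627 km

Optimal: Car 106→Route 1 (111 km), Car 91→Route 4 (272 km), Car 31→Route 5 (65 km), Car 70→Route 3 (56 km), Car 63→Route 7 (46 km), Car 12→Route 6 (77 km) — total 111+272+65+56+46+77 = 627 km.
Min-entry greedy (repeatedly take the single cheapest remaining cell) gives 651 km, worse by 24.
Next-best assignment: Car 106→Route 3, Car 91→Route 1, Car 31→Route 6, Car 70→Route 5, Car 63→Route 7, Car 12→Route 4 = 651 km.
Swapping Car 70↔Car 91 (Car 70→Route 4 370 km, Car 91→Route 3 282 km) adds 324.
Every other assignment is strictly worse.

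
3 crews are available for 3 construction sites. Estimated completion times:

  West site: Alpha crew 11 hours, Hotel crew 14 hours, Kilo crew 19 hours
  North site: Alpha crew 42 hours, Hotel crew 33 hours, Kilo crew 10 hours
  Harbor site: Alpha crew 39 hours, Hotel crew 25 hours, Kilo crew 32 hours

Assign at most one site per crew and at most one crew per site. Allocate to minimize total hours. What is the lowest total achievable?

Minimum total: 46 hours

Treat this as an assignment problem: match each crew to one site.
Optimal: Alpha crew→West site (11 hours), Hotel crew→Harbor site (25 hours), Kilo crew→North site (10 hours) — total 11+25+10 = 46 hours.
No other one-to-one assignment undercuts 46 hours.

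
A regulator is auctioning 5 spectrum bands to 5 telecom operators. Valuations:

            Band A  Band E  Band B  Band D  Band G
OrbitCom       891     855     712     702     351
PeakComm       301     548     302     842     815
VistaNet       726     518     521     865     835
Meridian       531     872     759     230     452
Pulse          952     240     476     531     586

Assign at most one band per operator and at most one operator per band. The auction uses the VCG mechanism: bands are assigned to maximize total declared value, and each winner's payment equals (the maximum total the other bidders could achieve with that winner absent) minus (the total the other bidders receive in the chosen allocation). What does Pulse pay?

Efficient allocation: OrbitCom→Band E ($855M), PeakComm→Band G ($815M), VistaNet→Band D ($865M), Meridian→Band B ($759M), Pulse→Band A ($952M); total welfare W = $4246M.
Pulse receives Band A at value $952M, so the others get W − 952 = $3294M.
Without Pulse: best allocation of the remaining 4 bidders over all 5 bands is OrbitCom→Band A ($891M), PeakComm→Band G ($815M), VistaNet→Band D ($865M), Meridian→Band E ($872M), total $3443M.
VCG payment = (others' best without Pulse) − (others' welfare with Pulse) = 3443 − 3294 = $149M.

Pulse pays $149M.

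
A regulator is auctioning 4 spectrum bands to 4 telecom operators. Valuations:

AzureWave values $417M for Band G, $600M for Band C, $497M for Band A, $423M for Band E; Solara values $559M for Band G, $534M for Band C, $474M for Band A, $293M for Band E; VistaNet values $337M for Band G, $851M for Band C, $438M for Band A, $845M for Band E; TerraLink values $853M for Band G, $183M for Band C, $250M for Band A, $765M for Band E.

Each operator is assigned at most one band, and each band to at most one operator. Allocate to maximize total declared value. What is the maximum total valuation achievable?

Maximum total: $2772M

Optimal: AzureWave→Band C ($600M), Solara→Band A ($474M), VistaNet→Band E ($845M), TerraLink→Band G ($853M) — total 600+474+845+853 = $2772M.
Row-greedy (each operator in turn takes its best remaining band) gives $2254M, worse by 518.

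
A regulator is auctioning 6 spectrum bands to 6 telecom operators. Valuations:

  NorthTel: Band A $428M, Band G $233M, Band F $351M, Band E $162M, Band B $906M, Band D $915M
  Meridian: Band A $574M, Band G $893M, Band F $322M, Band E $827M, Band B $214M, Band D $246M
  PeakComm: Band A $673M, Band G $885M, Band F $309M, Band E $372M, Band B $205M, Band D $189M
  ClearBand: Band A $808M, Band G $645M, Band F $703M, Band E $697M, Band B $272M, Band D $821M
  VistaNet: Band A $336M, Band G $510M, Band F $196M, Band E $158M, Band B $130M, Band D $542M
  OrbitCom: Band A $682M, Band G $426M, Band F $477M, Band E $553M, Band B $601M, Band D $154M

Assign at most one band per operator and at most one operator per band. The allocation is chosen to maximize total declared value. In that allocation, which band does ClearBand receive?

Treat this as an assignment problem: match each operator to one band.
Optimal: NorthTel→Band B ($906M), Meridian→Band E ($827M), PeakComm→Band G ($885M), ClearBand→Band F ($703M), VistaNet→Band D ($542M), OrbitCom→Band A ($682M) — total 906+827+885+703+542+682 = $4545M.
Column-greedy (each band in turn goes to its best remaining operator) gives $3998M, worse by 547.
ClearBand's own top band is Band D ($821M), but forcing ClearBand→Band D and reassigning the rest optimally gives only $4317M — worse by 228.

ClearBand receives Band F.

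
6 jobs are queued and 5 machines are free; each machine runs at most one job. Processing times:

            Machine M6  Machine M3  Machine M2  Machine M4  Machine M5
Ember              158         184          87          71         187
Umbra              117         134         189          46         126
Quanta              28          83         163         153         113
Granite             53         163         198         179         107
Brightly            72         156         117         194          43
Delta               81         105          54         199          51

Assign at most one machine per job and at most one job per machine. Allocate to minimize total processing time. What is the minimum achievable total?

This is a one-to-one assignment (minimum-cost bipartite matching).
Optimal: Granite→Machine M6 (53 min), Quanta→Machine M3 (83 min), Delta→Machine M2 (54 min), Umbra→Machine M4 (46 min), Brightly→Machine M5 (43 min) — total 53+83+54+46+43 = 279 min.
Column-greedy (each machine in turn goes to its cheapest remaining job) gives 309 min, worse by 30.
Swapping Umbra↔Quanta (Umbra→Machine M3 134 min, Quanta→Machine M4 153 min) adds 158.

Min total: 279 min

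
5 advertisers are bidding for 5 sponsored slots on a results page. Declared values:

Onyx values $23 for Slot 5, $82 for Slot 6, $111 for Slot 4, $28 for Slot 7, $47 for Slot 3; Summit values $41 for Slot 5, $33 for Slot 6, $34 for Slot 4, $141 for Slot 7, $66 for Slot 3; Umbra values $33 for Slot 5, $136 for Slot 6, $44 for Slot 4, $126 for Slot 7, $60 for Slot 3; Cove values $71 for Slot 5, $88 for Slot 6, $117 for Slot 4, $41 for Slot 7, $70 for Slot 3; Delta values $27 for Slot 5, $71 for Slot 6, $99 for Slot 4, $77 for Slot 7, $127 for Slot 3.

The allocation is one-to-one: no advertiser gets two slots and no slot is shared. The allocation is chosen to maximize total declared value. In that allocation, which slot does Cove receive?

This is the linear assignment problem.
Optimal: Onyx→Slot 4 ($111), Summit→Slot 7 ($141), Umbra→Slot 6 ($136), Cove→Slot 5 ($71), Delta→Slot 3 ($127) — total 111+141+136+71+127 = $586.
Max-entry greedy (repeatedly take the single best remaining cell) gives $544, worse by 42.
Next-best assignment: Onyx→Slot 5, Summit→Slot 7, Umbra→Slot 6, Cove→Slot 4, Delta→Slot 3 = $544.
Swapping Delta↔Umbra (Delta→Slot 6 $71, Umbra→Slot 3 $60) loses 132.
Every other assignment is strictly worse.
Cove's own top slot is Slot 4 ($117), but forcing Cove→Slot 4 and reassigning the rest optimally gives only $544 — worse by 42.

Cove receives Slot 5.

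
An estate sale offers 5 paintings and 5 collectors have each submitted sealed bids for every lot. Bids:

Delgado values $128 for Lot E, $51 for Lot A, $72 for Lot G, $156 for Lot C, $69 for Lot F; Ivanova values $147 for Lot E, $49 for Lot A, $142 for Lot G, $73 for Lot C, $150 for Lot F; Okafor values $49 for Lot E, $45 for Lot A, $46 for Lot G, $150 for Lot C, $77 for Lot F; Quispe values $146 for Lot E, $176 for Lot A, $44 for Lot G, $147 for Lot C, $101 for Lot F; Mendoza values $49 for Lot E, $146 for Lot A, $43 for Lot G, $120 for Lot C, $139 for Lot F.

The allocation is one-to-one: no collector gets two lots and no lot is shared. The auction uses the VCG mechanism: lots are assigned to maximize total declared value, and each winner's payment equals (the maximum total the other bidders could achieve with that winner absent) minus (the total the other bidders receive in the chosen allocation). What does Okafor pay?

Okafor pays $33.

Efficient allocation: Delgado→Lot E ($128), Ivanova→Lot G ($142), Okafor→Lot C ($150), Quispe→Lot A ($176), Mendoza→Lot F ($139); total welfare W = $735.
Okafor receives Lot C at value $150, so the others get W − 150 = $585.
Without Okafor: best allocation of the remaining 4 bidders over all 5 lots is Delgado→Lot C ($156), Ivanova→Lot E ($147), Quispe→Lot A ($176), Mendoza→Lot F ($139), total $618.
VCG payment = (others' best without Okafor) − (others' welfare with Okafor) = 618 − 585 = $33.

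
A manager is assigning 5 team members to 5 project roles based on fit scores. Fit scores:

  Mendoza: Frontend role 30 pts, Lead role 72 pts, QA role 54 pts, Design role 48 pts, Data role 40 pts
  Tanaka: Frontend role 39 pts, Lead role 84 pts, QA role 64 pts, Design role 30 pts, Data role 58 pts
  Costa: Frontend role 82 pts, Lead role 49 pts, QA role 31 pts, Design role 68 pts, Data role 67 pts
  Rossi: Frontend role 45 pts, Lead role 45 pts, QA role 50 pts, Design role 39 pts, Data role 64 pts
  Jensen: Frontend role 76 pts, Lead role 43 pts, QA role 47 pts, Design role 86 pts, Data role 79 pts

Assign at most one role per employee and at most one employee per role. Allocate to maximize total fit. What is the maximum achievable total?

Optimal: Mendoza→QA role (54 pts), Tanaka→Lead role (84 pts), Costa→Frontend role (82 pts), Rossi→Data role (64 pts), Jensen→Design role (86 pts) — total 54+84+82+64+86 = 370 pts.
Row-greedy (each employee in turn takes its best remaining role) gives 368 pts, worse by 2.
No other one-to-one assignment exceeds 370 pts.

Maximum total: 370 pts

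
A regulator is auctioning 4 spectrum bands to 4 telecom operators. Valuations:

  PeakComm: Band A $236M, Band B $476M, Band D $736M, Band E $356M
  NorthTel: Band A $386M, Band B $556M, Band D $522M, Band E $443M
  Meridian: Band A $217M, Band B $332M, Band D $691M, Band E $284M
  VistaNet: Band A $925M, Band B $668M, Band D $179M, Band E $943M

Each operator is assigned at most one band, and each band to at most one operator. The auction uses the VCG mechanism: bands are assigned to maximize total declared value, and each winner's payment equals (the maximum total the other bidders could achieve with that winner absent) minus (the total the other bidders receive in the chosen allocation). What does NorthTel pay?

Efficient allocation: PeakComm→Band B ($476M), NorthTel→Band E ($443M), Meridian→Band D ($691M), VistaNet→Band A ($925M); total welfare W = $2535M.
NorthTel receives Band E at value $443M, so the others get W − 443 = $2092M.
Without NorthTel: best allocation of the remaining 3 bidders over all 4 bands is PeakComm→Band B ($476M), Meridian→Band D ($691M), VistaNet→Band E ($943M), total $2110M.
VCG payment = (others' best without NorthTel) − (others' welfare with NorthTel) = 2110 − 2092 = $18M.

NorthTel pays $18M.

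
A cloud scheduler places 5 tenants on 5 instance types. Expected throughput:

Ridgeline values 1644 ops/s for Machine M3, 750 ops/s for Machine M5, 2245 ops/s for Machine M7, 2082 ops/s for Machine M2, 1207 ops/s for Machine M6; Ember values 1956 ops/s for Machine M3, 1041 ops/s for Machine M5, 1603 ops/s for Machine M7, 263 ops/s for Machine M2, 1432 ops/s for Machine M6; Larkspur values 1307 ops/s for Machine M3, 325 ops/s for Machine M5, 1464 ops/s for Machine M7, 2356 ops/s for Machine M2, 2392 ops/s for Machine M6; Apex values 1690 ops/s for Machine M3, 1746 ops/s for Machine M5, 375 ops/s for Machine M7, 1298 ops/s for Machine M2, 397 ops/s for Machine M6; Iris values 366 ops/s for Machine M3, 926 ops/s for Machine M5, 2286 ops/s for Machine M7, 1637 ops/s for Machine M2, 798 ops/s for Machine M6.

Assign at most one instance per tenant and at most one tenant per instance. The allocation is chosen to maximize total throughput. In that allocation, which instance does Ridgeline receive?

Ridgeline receives Machine M2.

Optimal: Ridgeline→Machine M2 (2082 ops/s), Ember→Machine M3 (1956 ops/s), Larkspur→Machine M6 (2392 ops/s), Apex→Machine M5 (1746 ops/s), Iris→Machine M7 (2286 ops/s) — total 2082+1956+2392+1746+2286 = 10462 ops/s.
Column-greedy (each instance in turn goes to its best remaining tenant) gives 9551 ops/s, worse by 911.
Every other assignment is strictly worse.
Ridgeline's own top instance is Machine M7 (2245 ops/s), but forcing Ridgeline→Machine M7 and reassigning the rest optimally gives only 9976 ops/s — worse by 486.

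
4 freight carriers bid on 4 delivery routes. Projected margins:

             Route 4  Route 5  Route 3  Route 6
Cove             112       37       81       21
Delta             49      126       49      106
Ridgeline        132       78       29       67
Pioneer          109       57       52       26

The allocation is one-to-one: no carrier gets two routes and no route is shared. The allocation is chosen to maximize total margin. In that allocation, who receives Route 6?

Ridgeline receives Route 6.

Optimal: Cove→Route 3 ($81k), Delta→Route 5 ($126k), Ridgeline→Route 6 ($67k), Pioneer→Route 4 ($109k) — total 81+126+67+109 = $383k.
Column-greedy (each route in turn goes to its best remaining carrier) gives $365k, worse by 18.
Checked against all permutations: $383k is optimal.
Ridgeline's own top route is Route 4 ($132k), but forcing Ridgeline→Route 4 and reassigning the rest optimally gives only $376k — worse by 7.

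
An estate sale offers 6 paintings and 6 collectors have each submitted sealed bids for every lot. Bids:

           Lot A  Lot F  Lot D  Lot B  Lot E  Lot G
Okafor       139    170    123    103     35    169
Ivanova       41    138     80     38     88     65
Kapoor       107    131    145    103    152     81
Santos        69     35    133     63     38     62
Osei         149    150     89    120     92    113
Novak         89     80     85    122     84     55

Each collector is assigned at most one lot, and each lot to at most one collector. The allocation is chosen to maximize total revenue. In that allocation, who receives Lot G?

Optimal: Okafor→Lot G ($169), Ivanova→Lot F ($138), Kapoor→Lot E ($152), Santos→Lot D ($133), Osei→Lot A ($149), Novak→Lot B ($122) — total 169+138+152+133+149+122 = $863.
Okafor's own top lot is Lot F ($170), but forcing Okafor→Lot F and reassigning the rest optimally gives only $791 — worse by 72.

Okafor receives Lot G.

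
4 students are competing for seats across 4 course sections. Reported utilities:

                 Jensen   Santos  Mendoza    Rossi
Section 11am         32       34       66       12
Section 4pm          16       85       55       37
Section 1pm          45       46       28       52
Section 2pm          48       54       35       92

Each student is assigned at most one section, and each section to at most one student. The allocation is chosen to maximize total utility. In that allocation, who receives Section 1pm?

Optimal: Jensen→Section 1pm (45 points), Santos→Section 4pm (85 points), Mendoza→Section 11am (66 points), Rossi→Section 2pm (92 points) — total 45+85+66+92 = 288 points.
Row-greedy (each student in turn takes its best remaining section) gives 251 points, worse by 37.
Checked against all permutations: 288 points is optimal.
Jensen's own top section is Section 2pm (48 points), but forcing Jensen→Section 2pm and reassigning the rest optimally gives only 251 points — worse by 37.

Jensen receives Section 1pm.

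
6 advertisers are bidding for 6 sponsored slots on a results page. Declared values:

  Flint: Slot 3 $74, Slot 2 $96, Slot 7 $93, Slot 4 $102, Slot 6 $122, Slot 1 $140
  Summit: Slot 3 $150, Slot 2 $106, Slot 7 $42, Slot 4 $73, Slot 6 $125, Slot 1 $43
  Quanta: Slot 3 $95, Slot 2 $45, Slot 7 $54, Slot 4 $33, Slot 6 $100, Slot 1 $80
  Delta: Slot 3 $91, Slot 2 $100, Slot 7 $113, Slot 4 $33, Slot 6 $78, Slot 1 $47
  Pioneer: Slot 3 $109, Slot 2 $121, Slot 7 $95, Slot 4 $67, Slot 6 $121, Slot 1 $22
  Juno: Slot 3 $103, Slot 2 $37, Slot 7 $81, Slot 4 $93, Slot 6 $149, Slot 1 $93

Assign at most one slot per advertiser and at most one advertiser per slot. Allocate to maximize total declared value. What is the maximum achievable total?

Optimal: Flint→Slot 1 ($140), Summit→Slot 3 ($150), Quanta→Slot 6 ($100), Delta→Slot 7 ($113), Pioneer→Slot 2 ($121), Juno→Slot 4 ($93) — total 140+150+100+113+121+93 = $717.
Max-entry greedy (repeatedly take the single best remaining cell) gives $706, worse by 11.
Swapping Summit↔Delta (Summit→Slot 7 $42, Delta→Slot 3 $91) loses 130.

Max total: $717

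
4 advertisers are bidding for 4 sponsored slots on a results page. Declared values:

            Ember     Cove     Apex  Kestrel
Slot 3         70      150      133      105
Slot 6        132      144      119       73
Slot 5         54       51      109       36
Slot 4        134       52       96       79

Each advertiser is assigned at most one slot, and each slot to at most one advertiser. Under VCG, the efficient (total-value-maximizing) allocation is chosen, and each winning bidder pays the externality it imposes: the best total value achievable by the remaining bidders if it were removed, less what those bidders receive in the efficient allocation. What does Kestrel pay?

Kestrel pays $24.

Efficient allocation: Ember→Slot 4 ($134), Cove→Slot 6 ($144), Apex→Slot 5 ($109), Kestrel→Slot 3 ($105); total welfare W = $492.
Kestrel receives Slot 3 at value $105, so the others get W − 105 = $387.
Without Kestrel: best allocation of the remaining 3 bidders over all 4 slots is Ember→Slot 4 ($134), Cove→Slot 6 ($144), Apex→Slot 3 ($133), total $411.
VCG payment = (others' best without Kestrel) − (others' welfare with Kestrel) = 411 − 387 = $24.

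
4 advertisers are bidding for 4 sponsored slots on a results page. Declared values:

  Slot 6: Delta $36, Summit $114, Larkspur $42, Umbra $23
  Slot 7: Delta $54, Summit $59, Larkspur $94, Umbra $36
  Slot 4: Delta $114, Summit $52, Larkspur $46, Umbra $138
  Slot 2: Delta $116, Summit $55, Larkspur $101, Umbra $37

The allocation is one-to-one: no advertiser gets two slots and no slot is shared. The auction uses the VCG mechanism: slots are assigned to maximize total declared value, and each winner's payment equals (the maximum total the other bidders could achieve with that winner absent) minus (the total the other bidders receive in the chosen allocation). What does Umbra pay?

Efficient allocation: Delta→Slot 2 ($116), Summit→Slot 6 ($114), Larkspur→Slot 7 ($94), Umbra→Slot 4 ($138); total welfare W = $462.
Umbra receives Slot 4 at value $138, so the others get W − 138 = $324.
Without Umbra: best allocation of the remaining 3 bidders over all 4 slots is Delta→Slot 4 ($114), Summit→Slot 6 ($114), Larkspur→Slot 2 ($101), total $329.
VCG payment = (others' best without Umbra) − (others' welfare with Umbra) = 329 − 324 = $5.

Umbra pays $5.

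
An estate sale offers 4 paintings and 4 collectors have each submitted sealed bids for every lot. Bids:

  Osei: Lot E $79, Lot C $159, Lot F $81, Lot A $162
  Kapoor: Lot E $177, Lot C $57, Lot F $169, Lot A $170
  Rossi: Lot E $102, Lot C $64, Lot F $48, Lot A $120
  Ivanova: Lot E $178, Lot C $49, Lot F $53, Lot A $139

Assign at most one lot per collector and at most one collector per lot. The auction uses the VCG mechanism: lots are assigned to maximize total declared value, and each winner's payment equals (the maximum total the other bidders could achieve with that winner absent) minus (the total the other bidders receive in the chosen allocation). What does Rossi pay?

Rossi pays $3.

Efficient allocation: Osei→Lot C ($159), Kapoor→Lot F ($169), Rossi→Lot A ($120), Ivanova→Lot E ($178); total welfare W = $626.
Rossi receives Lot A at value $120, so the others get W − 120 = $506.
Without Rossi: best allocation of the remaining 3 bidders over all 4 lots is Osei→Lot A ($162), Kapoor→Lot F ($169), Ivanova→Lot E ($178), total $509.
VCG payment = (others' best without Rossi) − (others' welfare with Rossi) = 509 − 506 = $3.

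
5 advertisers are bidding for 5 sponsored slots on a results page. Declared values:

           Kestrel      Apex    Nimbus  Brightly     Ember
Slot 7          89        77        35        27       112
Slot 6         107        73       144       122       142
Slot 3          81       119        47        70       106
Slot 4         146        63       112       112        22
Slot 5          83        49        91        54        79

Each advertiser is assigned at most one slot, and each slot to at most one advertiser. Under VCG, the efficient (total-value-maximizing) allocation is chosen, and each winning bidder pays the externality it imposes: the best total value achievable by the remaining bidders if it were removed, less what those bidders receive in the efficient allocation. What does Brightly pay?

Brightly pays $53.

Efficient allocation: Kestrel→Slot 4 ($146), Apex→Slot 3 ($119), Nimbus→Slot 5 ($91), Brightly→Slot 6 ($122), Ember→Slot 7 ($112); total welfare W = $590.
Brightly receives Slot 6 at value $122, so the others get W − 122 = $468.
Without Brightly: best allocation of the remaining 4 bidders over all 5 slots is Kestrel→Slot 4 ($146), Apex→Slot 3 ($119), Nimbus→Slot 6 ($144), Ember→Slot 7 ($112), total $521.
VCG payment = (others' best without Brightly) − (others' welfare with Brightly) = 521 − 468 = $53.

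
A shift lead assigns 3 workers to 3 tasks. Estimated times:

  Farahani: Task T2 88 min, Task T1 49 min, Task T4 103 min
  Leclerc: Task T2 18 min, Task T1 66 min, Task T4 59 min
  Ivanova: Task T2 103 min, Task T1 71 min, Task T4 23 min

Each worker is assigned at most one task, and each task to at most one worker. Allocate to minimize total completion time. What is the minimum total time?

Min total: 90 min

Treat this as an assignment problem: match each worker to one task.
Optimal: Farahani→Task T1 (49 min), Leclerc→Task T2 (18 min), Ivanova→Task T4 (23 min) — total 49+18+23 = 90 min.
Swapping Ivanova↔Farahani (Ivanova→Task T1 71 min, Farahani→Task T4 103 min) adds 102.
Every other assignment is strictly worse.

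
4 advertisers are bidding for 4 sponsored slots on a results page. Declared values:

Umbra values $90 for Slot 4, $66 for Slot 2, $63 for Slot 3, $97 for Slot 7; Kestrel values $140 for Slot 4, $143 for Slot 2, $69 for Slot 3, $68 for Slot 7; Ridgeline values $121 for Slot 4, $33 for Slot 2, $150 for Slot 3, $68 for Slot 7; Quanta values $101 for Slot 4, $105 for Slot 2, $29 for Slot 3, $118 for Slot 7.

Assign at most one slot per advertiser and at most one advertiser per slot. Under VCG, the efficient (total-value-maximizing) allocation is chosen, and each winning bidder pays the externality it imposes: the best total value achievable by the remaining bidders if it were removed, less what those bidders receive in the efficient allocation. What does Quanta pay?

Efficient allocation: Umbra→Slot 4 ($90), Kestrel→Slot 2 ($143), Ridgeline→Slot 3 ($150), Quanta→Slot 7 ($118); total welfare W = $501.
Quanta receives Slot 7 at value $118, so the others get W − 118 = $383.
Without Quanta: best allocation of the remaining 3 bidders over all 4 slots is Umbra→Slot 7 ($97), Kestrel→Slot 2 ($143), Ridgeline→Slot 3 ($150), total $390.
VCG payment = (others' best without Quanta) − (others' welfare with Quanta) = 390 − 383 = $7.

Quanta pays $7.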